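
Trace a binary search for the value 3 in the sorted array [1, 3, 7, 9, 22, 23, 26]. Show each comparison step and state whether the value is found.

Binary search for 3 in [1, 3, 7, 9, 22, 23, 26]:

lo=0, hi=6, mid=3, arr[mid]=9 -> 9 > 3, search left half
lo=0, hi=2, mid=1, arr[mid]=3 -> Found target at index 1!

Binary search finds 3 at index 1 after 2 comparisons. The search repeatedly halves the search space by comparing with the middle element.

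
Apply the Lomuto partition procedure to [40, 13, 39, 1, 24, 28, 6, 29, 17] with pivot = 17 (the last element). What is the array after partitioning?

Lomuto partition with pivot = 17:

Initial array: [40, 13, 39, 1, 24, 28, 6, 29, 17]

arr[0]=40 > 17: no swap
arr[1]=13 <= 17: swap with position 0, array becomes [13, 40, 39, 1, 24, 28, 6, 29, 17]
arr[2]=39 > 17: no swap
arr[3]=1 <= 17: swap with position 1, array becomes [13, 1, 39, 40, 24, 28, 6, 29, 17]
arr[4]=24 > 17: no swap
arr[5]=28 > 17: no swap
arr[6]=6 <= 17: swap with position 2, array becomes [13, 1, 6, 40, 24, 28, 39, 29, 17]
arr[7]=29 > 17: no swap

Place pivot at position 3: [13, 1, 6, 17, 24, 28, 39, 29, 40]
Pivot position: 3

After partitioning with pivot 17, the array becomes [13, 1, 6, 17, 24, 28, 39, 29, 40]. The pivot is placed at index 3. All elements to the left of the pivot are <= 17, and all elements to the right are > 17.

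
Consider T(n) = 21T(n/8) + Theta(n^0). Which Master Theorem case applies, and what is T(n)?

Master Theorem for T(n) = 21T(n/8) + O(n^0):

a = 21, b = 8, c = 0
log_b(a) = log_8(21) = 1.4641

Case 1: c = 0 < log_8(21) = 1.4641
T(n) = O(n^(log_8 21))

For T(n) = 21T(n/8) + O(n^0): log_8(21) = 1.4641. This is Case 1 of the Master Theorem (c < log_b(a), work dominated by leaves), giving O(n^(log_8 21)).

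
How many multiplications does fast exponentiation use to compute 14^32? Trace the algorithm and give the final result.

Computing 14^32 by squaring (build up from 14^1; each line after the first costs one multiplication):

14^1 = 14
14^2 = (14^1)^2 = 14^2 = 196
14^4 = (14^2)^2 = 196^2 = 38416
14^8 = (14^4)^2 = 38416^2 = 1475789056
14^16 = (14^8)^2 = 1475789056^2 = 2177953337809371136
14^32 = (14^16)^2 = 2177953337809371136^2 = 4743480741674980702700443299789930496

Result: 4743480741674980702700443299789930496
Multiplications needed: 5 (5 lines after 14^1)

14^32 = 4743480741674980702700443299789930496. Using exponentiation by squaring, this requires 5 multiplications. The key idea: if the exponent is even, square the half-power; if odd, multiply by the base once.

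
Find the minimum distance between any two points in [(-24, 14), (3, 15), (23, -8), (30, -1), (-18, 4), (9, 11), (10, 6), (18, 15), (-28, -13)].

Computing all pairwise distances among 9 points:

d((-24, 14), (3, 15)) = 27.0185
d((-24, 14), (23, -8)) = 51.8941
d((-24, 14), (30, -1)) = 56.0446
d((-24, 14), (-18, 4)) = 11.6619
d((-24, 14), (9, 11)) = 33.1361
d((-24, 14), (10, 6)) = 34.9285
d((-24, 14), (18, 15)) = 42.0119
d((-24, 14), (-28, -13)) = 27.2947
d((3, 15), (23, -8)) = 30.4795
d((3, 15), (30, -1)) = 31.3847
d((3, 15), (-18, 4)) = 23.7065
d((3, 15), (9, 11)) = 7.2111
d((3, 15), (10, 6)) = 11.4018
d((3, 15), (18, 15)) = 15.0
d((3, 15), (-28, -13)) = 41.7732
d((23, -8), (30, -1)) = 9.8995
d((23, -8), (-18, 4)) = 42.72
d((23, -8), (9, 11)) = 23.6008
d((23, -8), (10, 6)) = 19.105
d((23, -8), (18, 15)) = 23.5372
d((23, -8), (-28, -13)) = 51.2445
d((30, -1), (-18, 4)) = 48.2597
d((30, -1), (9, 11)) = 24.1868
d((30, -1), (10, 6)) = 21.1896
d((30, -1), (18, 15)) = 20.0
d((30, -1), (-28, -13)) = 59.2284
d((-18, 4), (9, 11)) = 27.8927
d((-18, 4), (10, 6)) = 28.0713
d((-18, 4), (18, 15)) = 37.6431
d((-18, 4), (-28, -13)) = 19.7231
d((9, 11), (10, 6)) = 5.099 <-- minimum
d((9, 11), (18, 15)) = 9.8489
d((9, 11), (-28, -13)) = 44.1022
d((10, 6), (18, 15)) = 12.0416
d((10, 6), (-28, -13)) = 42.4853
d((18, 15), (-28, -13)) = 53.8516

Closest pair: (9, 11) and (10, 6) with distance 5.099

The closest pair is (9, 11) and (10, 6) with Euclidean distance 5.099. For 9 points, brute-force pairwise comparison is shown above. For large n, the divide-and-conquer algorithm (sort by x, recurse on halves, check the dividing strip) achieves O(n log n).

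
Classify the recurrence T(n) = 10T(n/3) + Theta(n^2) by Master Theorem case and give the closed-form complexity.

Master Theorem for T(n) = 10T(n/3) + O(n^2):

a = 10, b = 3, c = 2
log_b(a) = log_3(10) = 2.0959

Case 1: c = 2 < log_3(10) = 2.0959
T(n) = O(n^(log_3 10))

For T(n) = 10T(n/3) + O(n^2): log_3(10) = 2.0959. This is Case 1 of the Master Theorem (c < log_b(a), work dominated by leaves), giving O(n^(log_3 10)).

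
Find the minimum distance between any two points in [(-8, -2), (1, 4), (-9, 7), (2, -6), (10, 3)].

Computing all pairwise distances among 5 points:

d((-8, -2), (1, 4)) = 10.8167
d((-8, -2), (-9, 7)) = 9.0554 <-- minimum
d((-8, -2), (2, -6)) = 10.7703
d((-8, -2), (10, 3)) = 18.6815
d((1, 4), (-9, 7)) = 10.4403
d((1, 4), (2, -6)) = 10.0499
d((1, 4), (10, 3)) = 9.0554 <-- minimum
d((-9, 7), (2, -6)) = 17.0294
d((-9, 7), (10, 3)) = 19.4165
d((2, -6), (10, 3)) = 12.0416

Minimum distance: 9.0554 (tie among 2 pairs: (-8, -2) and (-9, 7); (1, 4) and (10, 3))

The minimum Euclidean distance is 9.0554. There is a tie: 2 pairs achieve this minimum — (-8, -2) and (-9, 7); (1, 4) and (10, 3). Any of these is a valid closest pair. For 5 points, brute-force pairwise comparison is shown above. For large n, the divide-and-conquer algorithm (sort by x, recurse on halves, check the dividing strip) achieves O(n log n).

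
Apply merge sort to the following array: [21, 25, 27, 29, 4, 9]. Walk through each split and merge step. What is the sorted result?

Merge sort trace:

Split: [21, 25, 27, 29, 4, 9] -> [21, 25, 27] and [29, 4, 9]
  Split: [21, 25, 27] -> [21] and [25, 27]
    Split: [25, 27] -> [25] and [27]
    Merge: [25] + [27] -> [25, 27]
  Merge: [21] + [25, 27] -> [21, 25, 27]
  Split: [29, 4, 9] -> [29] and [4, 9]
    Split: [4, 9] -> [4] and [9]
    Merge: [4] + [9] -> [4, 9]
  Merge: [29] + [4, 9] -> [4, 9, 29]
Merge: [21, 25, 27] + [4, 9, 29] -> [4, 9, 21, 25, 27, 29]

Final sorted array: [4, 9, 21, 25, 27, 29]

The merge sort proceeds by recursively splitting the array and merging sorted halves.
After all merges, the sorted array is [4, 9, 21, 25, 27, 29].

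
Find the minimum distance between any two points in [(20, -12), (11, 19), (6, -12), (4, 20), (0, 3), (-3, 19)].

Computing all pairwise distances among 6 points:

d((20, -12), (11, 19)) = 32.28
d((20, -12), (6, -12)) = 14.0
d((20, -12), (4, 20)) = 35.7771
d((20, -12), (0, 3)) = 25.0
d((20, -12), (-3, 19)) = 38.6005
d((11, 19), (6, -12)) = 31.4006
d((11, 19), (4, 20)) = 7.0711 <-- minimum
d((11, 19), (0, 3)) = 19.4165
d((11, 19), (-3, 19)) = 14.0
d((6, -12), (4, 20)) = 32.0624
d((6, -12), (0, 3)) = 16.1555
d((6, -12), (-3, 19)) = 32.28
d((4, 20), (0, 3)) = 17.4642
d((4, 20), (-3, 19)) = 7.0711 <-- minimum
d((0, 3), (-3, 19)) = 16.2788

Minimum distance: 7.0711 (tie among 2 pairs: (11, 19) and (4, 20); (4, 20) and (-3, 19))

The minimum Euclidean distance is 7.0711. There is a tie: 2 pairs achieve this minimum — (11, 19) and (4, 20); (4, 20) and (-3, 19). Any of these is a valid closest pair. For 6 points, brute-force pairwise comparison is shown above. For large n, the divide-and-conquer algorithm (sort by x, recurse on halves, check the dividing strip) achieves O(n log n).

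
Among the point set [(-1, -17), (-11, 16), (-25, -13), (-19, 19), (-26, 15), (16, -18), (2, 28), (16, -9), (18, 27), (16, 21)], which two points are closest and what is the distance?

Computing all pairwise distances among 10 points:

d((-1, -17), (-11, 16)) = 34.4819
d((-1, -17), (-25, -13)) = 24.3311
d((-1, -17), (-19, 19)) = 40.2492
d((-1, -17), (-26, 15)) = 40.6079
d((-1, -17), (16, -18)) = 17.0294
d((-1, -17), (2, 28)) = 45.0999
d((-1, -17), (16, -9)) = 18.7883
d((-1, -17), (18, 27)) = 47.927
d((-1, -17), (16, 21)) = 41.6293
d((-11, 16), (-25, -13)) = 32.2025
d((-11, 16), (-19, 19)) = 8.544
d((-11, 16), (-26, 15)) = 15.0333
d((-11, 16), (16, -18)) = 43.4166
d((-11, 16), (2, 28)) = 17.6918
d((-11, 16), (16, -9)) = 36.7967
d((-11, 16), (18, 27)) = 31.0161
d((-11, 16), (16, 21)) = 27.4591
d((-25, -13), (-19, 19)) = 32.5576
d((-25, -13), (-26, 15)) = 28.0179
d((-25, -13), (16, -18)) = 41.3038
d((-25, -13), (2, 28)) = 49.0918
d((-25, -13), (16, -9)) = 41.1947
d((-25, -13), (18, 27)) = 58.7282
d((-25, -13), (16, 21)) = 53.2635
d((-19, 19), (-26, 15)) = 8.0623
d((-19, 19), (16, -18)) = 50.9313
d((-19, 19), (2, 28)) = 22.8473
d((-19, 19), (16, -9)) = 44.8219
d((-19, 19), (18, 27)) = 37.855
d((-19, 19), (16, 21)) = 35.0571
d((-26, 15), (16, -18)) = 53.4135
d((-26, 15), (2, 28)) = 30.8707
d((-26, 15), (16, -9)) = 48.3735
d((-26, 15), (18, 27)) = 45.607
d((-26, 15), (16, 21)) = 42.4264
d((16, -18), (2, 28)) = 48.0833
d((16, -18), (16, -9)) = 9.0
d((16, -18), (18, 27)) = 45.0444
d((16, -18), (16, 21)) = 39.0
d((2, 28), (16, -9)) = 39.5601
d((2, 28), (18, 27)) = 16.0312
d((2, 28), (16, 21)) = 15.6525
d((16, -9), (18, 27)) = 36.0555
d((16, -9), (16, 21)) = 30.0
d((18, 27), (16, 21)) = 6.3246 <-- minimum

Closest pair: (18, 27) and (16, 21) with distance 6.3246

The closest pair is (18, 27) and (16, 21) with Euclidean distance 6.3246. For 10 points, brute-force pairwise comparison is shown above. For large n, the divide-and-conquer algorithm (sort by x, recurse on halves, check the dividing strip) achieves O(n log n).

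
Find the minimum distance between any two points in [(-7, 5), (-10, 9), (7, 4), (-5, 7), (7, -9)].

Computing all pairwise distances among 5 points:

d((-7, 5), (-10, 9)) = 5.0
d((-7, 5), (7, 4)) = 14.0357
d((-7, 5), (-5, 7)) = 2.8284 <-- minimum
d((-7, 5), (7, -9)) = 19.799
d((-10, 9), (7, 4)) = 17.72
d((-10, 9), (-5, 7)) = 5.3852
d((-10, 9), (7, -9)) = 24.7588
d((7, 4), (-5, 7)) = 12.3693
d((7, 4), (7, -9)) = 13.0
d((-5, 7), (7, -9)) = 20.0

Closest pair: (-7, 5) and (-5, 7) with distance 2.8284

The closest pair is (-7, 5) and (-5, 7) with Euclidean distance 2.8284. For 5 points, brute-force pairwise comparison is shown above. For large n, the divide-and-conquer algorithm (sort by x, recurse on halves, check the dividing strip) achieves O(n log n).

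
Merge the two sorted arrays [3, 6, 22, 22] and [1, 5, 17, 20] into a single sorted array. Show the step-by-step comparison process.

Merging process:

Compare 3 vs 1: take 1 from right. Merged: [1]
Compare 3 vs 5: take 3 from left. Merged: [1, 3]
Compare 6 vs 5: take 5 from right. Merged: [1, 3, 5]
Compare 6 vs 17: take 6 from left. Merged: [1, 3, 5, 6]
Compare 22 vs 17: take 17 from right. Merged: [1, 3, 5, 6, 17]
Compare 22 vs 20: take 20 from right. Merged: [1, 3, 5, 6, 17, 20]
Append remaining from left: [22, 22]. Merged: [1, 3, 5, 6, 17, 20, 22, 22]

Final merged array: [1, 3, 5, 6, 17, 20, 22, 22]
Total comparisons: 6

The merged array is [1, 3, 5, 6, 17, 20, 22, 22], requiring 6 comparisons. The merge step runs in O(n) time where n is the total number of elements.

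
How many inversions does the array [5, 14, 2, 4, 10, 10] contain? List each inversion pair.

Finding inversions in [5, 14, 2, 4, 10, 10]:

(0, 2): arr[0]=5 > arr[2]=2
(0, 3): arr[0]=5 > arr[3]=4
(1, 2): arr[1]=14 > arr[2]=2
(1, 3): arr[1]=14 > arr[3]=4
(1, 4): arr[1]=14 > arr[4]=10
(1, 5): arr[1]=14 > arr[5]=10

Total inversions: 6

The array has 6 inversion(s): (0,2), (0,3), (1,2), (1,3), (1,4), (1,5). Each pair (i,j) satisfies i < j and arr[i] > arr[j].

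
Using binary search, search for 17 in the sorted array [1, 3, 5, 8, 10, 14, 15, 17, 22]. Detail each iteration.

Binary search for 17 in [1, 3, 5, 8, 10, 14, 15, 17, 22]:

lo=0, hi=8, mid=4, arr[mid]=10 -> 10 < 17, search right half
lo=5, hi=8, mid=6, arr[mid]=15 -> 15 < 17, search right half
lo=7, hi=8, mid=7, arr[mid]=17 -> Found target at index 7!

Binary search finds 17 at index 7 after 3 comparisons. The search repeatedly halves the search space by comparing with the middle element.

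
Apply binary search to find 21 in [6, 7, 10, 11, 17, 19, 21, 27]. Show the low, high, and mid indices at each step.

Binary search for 21 in [6, 7, 10, 11, 17, 19, 21, 27]:

lo=0, hi=7, mid=3, arr[mid]=11 -> 11 < 21, search right half
lo=4, hi=7, mid=5, arr[mid]=19 -> 19 < 21, search right half
lo=6, hi=7, mid=6, arr[mid]=21 -> Found target at index 6!

Binary search finds 21 at index 6 after 3 comparisons. The search repeatedly halves the search space by comparing with the middle element.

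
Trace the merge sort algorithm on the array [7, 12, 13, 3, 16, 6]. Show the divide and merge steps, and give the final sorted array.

Merge sort trace:

Split: [7, 12, 13, 3, 16, 6] -> [7, 12, 13] and [3, 16, 6]
  Split: [7, 12, 13] -> [7] and [12, 13]
    Split: [12, 13] -> [12] and [13]
    Merge: [12] + [13] -> [12, 13]
  Merge: [7] + [12, 13] -> [7, 12, 13]
  Split: [3, 16, 6] -> [3] and [16, 6]
    Split: [16, 6] -> [16] and [6]
    Merge: [16] + [6] -> [6, 16]
  Merge: [3] + [6, 16] -> [3, 6, 16]
Merge: [7, 12, 13] + [3, 6, 16] -> [3, 6, 7, 12, 13, 16]

Final sorted array: [3, 6, 7, 12, 13, 16]

The merge sort proceeds by recursively splitting the array and merging sorted halves.
After all merges, the sorted array is [3, 6, 7, 12, 13, 16].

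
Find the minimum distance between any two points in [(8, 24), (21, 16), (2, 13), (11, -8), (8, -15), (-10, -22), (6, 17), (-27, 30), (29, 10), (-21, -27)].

Computing all pairwise distances among 10 points:

d((8, 24), (21, 16)) = 15.2643
d((8, 24), (2, 13)) = 12.53
d((8, 24), (11, -8)) = 32.1403
d((8, 24), (8, -15)) = 39.0
d((8, 24), (-10, -22)) = 49.3964
d((8, 24), (6, 17)) = 7.2801
d((8, 24), (-27, 30)) = 35.5106
d((8, 24), (29, 10)) = 25.2389
d((8, 24), (-21, -27)) = 58.6686
d((21, 16), (2, 13)) = 19.2354
d((21, 16), (11, -8)) = 26.0
d((21, 16), (8, -15)) = 33.6155
d((21, 16), (-10, -22)) = 49.0408
d((21, 16), (6, 17)) = 15.0333
d((21, 16), (-27, 30)) = 50.0
d((21, 16), (29, 10)) = 10.0
d((21, 16), (-21, -27)) = 60.1082
d((2, 13), (11, -8)) = 22.8473
d((2, 13), (8, -15)) = 28.6356
d((2, 13), (-10, -22)) = 37.0
d((2, 13), (6, 17)) = 5.6569 <-- minimum
d((2, 13), (-27, 30)) = 33.6155
d((2, 13), (29, 10)) = 27.1662
d((2, 13), (-21, -27)) = 46.1411
d((11, -8), (8, -15)) = 7.6158
d((11, -8), (-10, -22)) = 25.2389
d((11, -8), (6, 17)) = 25.4951
d((11, -8), (-27, 30)) = 53.7401
d((11, -8), (29, 10)) = 25.4558
d((11, -8), (-21, -27)) = 37.2156
d((8, -15), (-10, -22)) = 19.3132
d((8, -15), (6, 17)) = 32.0624
d((8, -15), (-27, 30)) = 57.0088
d((8, -15), (29, 10)) = 32.6497
d((8, -15), (-21, -27)) = 31.3847
d((-10, -22), (6, 17)) = 42.1545
d((-10, -22), (-27, 30)) = 54.7083
d((-10, -22), (29, 10)) = 50.448
d((-10, -22), (-21, -27)) = 12.083
d((6, 17), (-27, 30)) = 35.4683
d((6, 17), (29, 10)) = 24.0416
d((6, 17), (-21, -27)) = 51.6236
d((-27, 30), (29, 10)) = 59.4643
d((-27, 30), (-21, -27)) = 57.3149
d((29, 10), (-21, -27)) = 62.2013

Closest pair: (2, 13) and (6, 17) with distance 5.6569

The closest pair is (2, 13) and (6, 17) with Euclidean distance 5.6569. For 10 points, brute-force pairwise comparison is shown above. For large n, the divide-and-conquer algorithm (sort by x, recurse on halves, check the dividing strip) achieves O(n log n).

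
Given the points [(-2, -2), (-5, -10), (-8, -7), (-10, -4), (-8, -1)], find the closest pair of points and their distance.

Computing all pairwise distances among 5 points:

d((-2, -2), (-5, -10)) = 8.544
d((-2, -2), (-8, -7)) = 7.8102
d((-2, -2), (-10, -4)) = 8.2462
d((-2, -2), (-8, -1)) = 6.0828
d((-5, -10), (-8, -7)) = 4.2426
d((-5, -10), (-10, -4)) = 7.8102
d((-5, -10), (-8, -1)) = 9.4868
d((-8, -7), (-10, -4)) = 3.6056 <-- minimum
d((-8, -7), (-8, -1)) = 6.0
d((-10, -4), (-8, -1)) = 3.6056 <-- minimum

Minimum distance: 3.6056 (tie among 2 pairs: (-8, -7) and (-10, -4); (-10, -4) and (-8, -1))

The minimum Euclidean distance is 3.6056. There is a tie: 2 pairs achieve this minimum — (-8, -7) and (-10, -4); (-10, -4) and (-8, -1). Any of these is a valid closest pair. For 5 points, brute-force pairwise comparison is shown above. For large n, the divide-and-conquer algorithm (sort by x, recurse on halves, check the dividing strip) achieves O(n log n).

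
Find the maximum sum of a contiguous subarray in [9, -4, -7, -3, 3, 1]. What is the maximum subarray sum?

Using Kadane's algorithm on [9, -4, -7, -3, 3, 1]:

Scanning through the array:
Position 1 (value -4): max_ending_here = 5, max_so_far = 9
Position 2 (value -7): max_ending_here = -2, max_so_far = 9
Position 3 (value -3): max_ending_here = -3, max_so_far = 9
Position 4 (value 3): max_ending_here = 3, max_so_far = 9
Position 5 (value 1): max_ending_here = 4, max_so_far = 9

Maximum subarray: [9]
Maximum sum: 9

The maximum subarray is [9] with sum 9. This subarray runs from index 0 to index 0.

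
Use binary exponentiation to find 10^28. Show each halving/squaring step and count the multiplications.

Computing 10^28 by squaring (build up from 10^1; each line after the first costs one multiplication):

10^1 = 10
10^2 = (10^1)^2 = 10^2 = 100
10^3 = 10 * 10^2 = 10 * 100 = 1000
10^6 = (10^3)^2 = 1000^2 = 1000000
10^7 = 10 * 10^6 = 10 * 1000000 = 10000000
10^14 = (10^7)^2 = 10000000^2 = 100000000000000
10^28 = (10^14)^2 = 100000000000000^2 = 10000000000000000000000000000

Result: 10000000000000000000000000000
Multiplications needed: 6 (6 lines after 10^1)

10^28 = 10000000000000000000000000000. Using exponentiation by squaring, this requires 6 multiplications. The key idea: if the exponent is even, square the half-power; if odd, multiply by the base once.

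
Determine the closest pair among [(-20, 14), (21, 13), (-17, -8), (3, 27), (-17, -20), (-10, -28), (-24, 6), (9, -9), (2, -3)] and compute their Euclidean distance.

Computing all pairwise distances among 9 points:

d((-20, 14), (21, 13)) = 41.0122
d((-20, 14), (-17, -8)) = 22.2036
d((-20, 14), (3, 27)) = 26.4197
d((-20, 14), (-17, -20)) = 34.1321
d((-20, 14), (-10, -28)) = 43.1741
d((-20, 14), (-24, 6)) = 8.9443 <-- minimum
d((-20, 14), (9, -9)) = 37.0135
d((-20, 14), (2, -3)) = 27.8029
d((21, 13), (-17, -8)) = 43.4166
d((21, 13), (3, 27)) = 22.8035
d((21, 13), (-17, -20)) = 50.3289
d((21, 13), (-10, -28)) = 51.4004
d((21, 13), (-24, 6)) = 45.5412
d((21, 13), (9, -9)) = 25.0599
d((21, 13), (2, -3)) = 24.8395
d((-17, -8), (3, 27)) = 40.3113
d((-17, -8), (-17, -20)) = 12.0
d((-17, -8), (-10, -28)) = 21.1896
d((-17, -8), (-24, 6)) = 15.6525
d((-17, -8), (9, -9)) = 26.0192
d((-17, -8), (2, -3)) = 19.6469
d((3, 27), (-17, -20)) = 51.0784
d((3, 27), (-10, -28)) = 56.5155
d((3, 27), (-24, 6)) = 34.2053
d((3, 27), (9, -9)) = 36.4966
d((3, 27), (2, -3)) = 30.0167
d((-17, -20), (-10, -28)) = 10.6301
d((-17, -20), (-24, 6)) = 26.9258
d((-17, -20), (9, -9)) = 28.2312
d((-17, -20), (2, -3)) = 25.4951
d((-10, -28), (-24, 6)) = 36.7696
d((-10, -28), (9, -9)) = 26.8701
d((-10, -28), (2, -3)) = 27.7308
d((-24, 6), (9, -9)) = 36.2491
d((-24, 6), (2, -3)) = 27.5136
d((9, -9), (2, -3)) = 9.2195

Closest pair: (-20, 14) and (-24, 6) with distance 8.9443

The closest pair is (-20, 14) and (-24, 6) with Euclidean distance 8.9443. For 9 points, brute-force pairwise comparison is shown above. For large n, the divide-and-conquer algorithm (sort by x, recurse on halves, check the dividing strip) achieves O(n log n).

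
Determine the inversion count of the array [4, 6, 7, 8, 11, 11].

Finding inversions in [4, 6, 7, 8, 11, 11]:


Total inversions: 0

The array has 0 inversions. It is already sorted.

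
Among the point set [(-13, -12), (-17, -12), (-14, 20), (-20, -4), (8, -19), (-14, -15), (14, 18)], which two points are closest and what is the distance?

Computing all pairwise distances among 7 points:

d((-13, -12), (-17, -12)) = 4.0
d((-13, -12), (-14, 20)) = 32.0156
d((-13, -12), (-20, -4)) = 10.6301
d((-13, -12), (8, -19)) = 22.1359
d((-13, -12), (-14, -15)) = 3.1623 <-- minimum
d((-13, -12), (14, 18)) = 40.3609
d((-17, -12), (-14, 20)) = 32.1403
d((-17, -12), (-20, -4)) = 8.544
d((-17, -12), (8, -19)) = 25.9615
d((-17, -12), (-14, -15)) = 4.2426
d((-17, -12), (14, 18)) = 43.1393
d((-14, 20), (-20, -4)) = 24.7386
d((-14, 20), (8, -19)) = 44.7772
d((-14, 20), (-14, -15)) = 35.0
d((-14, 20), (14, 18)) = 28.0713
d((-20, -4), (8, -19)) = 31.7648
d((-20, -4), (-14, -15)) = 12.53
d((-20, -4), (14, 18)) = 40.4969
d((8, -19), (-14, -15)) = 22.3607
d((8, -19), (14, 18)) = 37.4833
d((-14, -15), (14, 18)) = 43.2782

Closest pair: (-13, -12) and (-14, -15) with distance 3.1623

The closest pair is (-13, -12) and (-14, -15) with Euclidean distance 3.1623. For 7 points, brute-force pairwise comparison is shown above. For large n, the divide-and-conquer algorithm (sort by x, recurse on halves, check the dividing strip) achieves O(n log n).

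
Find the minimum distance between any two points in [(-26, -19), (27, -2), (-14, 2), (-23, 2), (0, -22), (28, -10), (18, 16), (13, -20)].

Computing all pairwise distances among 8 points:

d((-26, -19), (27, -2)) = 55.6597
d((-26, -19), (-14, 2)) = 24.1868
d((-26, -19), (-23, 2)) = 21.2132
d((-26, -19), (0, -22)) = 26.1725
d((-26, -19), (28, -10)) = 54.7449
d((-26, -19), (18, 16)) = 56.2228
d((-26, -19), (13, -20)) = 39.0128
d((27, -2), (-14, 2)) = 41.1947
d((27, -2), (-23, 2)) = 50.1597
d((27, -2), (0, -22)) = 33.6006
d((27, -2), (28, -10)) = 8.0623 <-- minimum
d((27, -2), (18, 16)) = 20.1246
d((27, -2), (13, -20)) = 22.8035
d((-14, 2), (-23, 2)) = 9.0
d((-14, 2), (0, -22)) = 27.7849
d((-14, 2), (28, -10)) = 43.6807
d((-14, 2), (18, 16)) = 34.9285
d((-14, 2), (13, -20)) = 34.8281
d((-23, 2), (0, -22)) = 33.2415
d((-23, 2), (28, -10)) = 52.3927
d((-23, 2), (18, 16)) = 43.3244
d((-23, 2), (13, -20)) = 42.19
d((0, -22), (28, -10)) = 30.4631
d((0, -22), (18, 16)) = 42.0476
d((0, -22), (13, -20)) = 13.1529
d((28, -10), (18, 16)) = 27.8568
d((28, -10), (13, -20)) = 18.0278
d((18, 16), (13, -20)) = 36.3456

Closest pair: (27, -2) and (28, -10) with distance 8.0623

The closest pair is (27, -2) and (28, -10) with Euclidean distance 8.0623. For 8 points, brute-force pairwise comparison is shown above. For large n, the divide-and-conquer algorithm (sort by x, recurse on halves, check the dividing strip) achieves O(n log n).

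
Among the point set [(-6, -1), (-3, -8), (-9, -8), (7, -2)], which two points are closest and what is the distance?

Computing all pairwise distances among 4 points:

d((-6, -1), (-3, -8)) = 7.6158
d((-6, -1), (-9, -8)) = 7.6158
d((-6, -1), (7, -2)) = 13.0384
d((-3, -8), (-9, -8)) = 6.0 <-- minimum
d((-3, -8), (7, -2)) = 11.6619
d((-9, -8), (7, -2)) = 17.088

Closest pair: (-3, -8) and (-9, -8) with distance 6.0

The closest pair is (-3, -8) and (-9, -8) with Euclidean distance 6.0. For 4 points, brute-force pairwise comparison is shown above. For large n, the divide-and-conquer algorithm (sort by x, recurse on halves, check the dividing strip) achieves O(n log n).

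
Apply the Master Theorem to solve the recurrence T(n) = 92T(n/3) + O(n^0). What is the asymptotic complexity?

Master Theorem for T(n) = 92T(n/3) + O(n^0):

a = 92, b = 3, c = 0
log_b(a) = log_3(92) = 4.1159

Case 1: c = 0 < log_3(92) = 4.1159
T(n) = O(n^(log_3 92))

For T(n) = 92T(n/3) + O(n^0): log_3(92) = 4.1159. This is Case 1 of the Master Theorem (c < log_b(a), work dominated by leaves), giving O(n^(log_3 92)).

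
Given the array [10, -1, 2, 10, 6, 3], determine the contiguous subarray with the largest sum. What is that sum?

Using Kadane's algorithm on [10, -1, 2, 10, 6, 3]:

Scanning through the array:
Position 1 (value -1): max_ending_here = 9, max_so_far = 10
Position 2 (value 2): max_ending_here = 11, max_so_far = 11
Position 3 (value 10): max_ending_here = 21, max_so_far = 21
Position 4 (value 6): max_ending_here = 27, max_so_far = 27
Position 5 (value 3): max_ending_here = 30, max_so_far = 30

Maximum subarray: [10, -1, 2, 10, 6, 3]
Maximum sum: 30

The maximum subarray is [10, -1, 2, 10, 6, 3] with sum 30. This subarray runs from index 0 to index 5.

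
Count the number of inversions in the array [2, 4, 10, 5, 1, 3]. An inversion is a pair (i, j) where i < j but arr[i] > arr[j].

Finding inversions in [2, 4, 10, 5, 1, 3]:

(0, 4): arr[0]=2 > arr[4]=1
(1, 4): arr[1]=4 > arr[4]=1
(1, 5): arr[1]=4 > arr[5]=3
(2, 3): arr[2]=10 > arr[3]=5
(2, 4): arr[2]=10 > arr[4]=1
(2, 5): arr[2]=10 > arr[5]=3
(3, 4): arr[3]=5 > arr[4]=1
(3, 5): arr[3]=5 > arr[5]=3

Total inversions: 8

The array has 8 inversion(s): (0,4), (1,4), (1,5), (2,3), (2,4), (2,5), (3,4), (3,5). Each pair (i,j) satisfies i < j and arr[i] > arr[j].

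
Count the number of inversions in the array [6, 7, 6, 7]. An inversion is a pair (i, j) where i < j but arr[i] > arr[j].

Finding inversions in [6, 7, 6, 7]:

(1, 2): arr[1]=7 > arr[2]=6

Total inversions: 1

The array has 1 inversion(s): (1,2). Each pair (i,j) satisfies i < j and arr[i] > arr[j].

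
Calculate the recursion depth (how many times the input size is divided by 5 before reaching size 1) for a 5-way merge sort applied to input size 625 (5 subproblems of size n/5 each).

For divide and conquer with division factor 5:

Problem sizes at each level:
Level 0: 625
Level 1: 125
Level 2: 25
Level 3: 5
Level 4: 1

The root is level 0 and the size-1 base case is level 4 (the tree spans levels 0 through 4, i.e. 5 levels counting the root), so the depth is the number of divisions: log_5(625) = 4

The recursion tree depth is log_5(625) = 4. At each level, the problem size is divided by 5, so it takes 4 divisions to reduce to a base case of size 1. The algorithm makes 5 recursive calls at each level.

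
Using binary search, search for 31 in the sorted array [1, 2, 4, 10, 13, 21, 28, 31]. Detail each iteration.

Binary search for 31 in [1, 2, 4, 10, 13, 21, 28, 31]:

lo=0, hi=7, mid=3, arr[mid]=10 -> 10 < 31, search right half
lo=4, hi=7, mid=5, arr[mid]=21 -> 21 < 31, search right half
lo=6, hi=7, mid=6, arr[mid]=28 -> 28 < 31, search right half
lo=7, hi=7, mid=7, arr[mid]=31 -> Found target at index 7!

Binary search finds 31 at index 7 after 4 comparisons. The search repeatedly halves the search space by comparing with the middle element.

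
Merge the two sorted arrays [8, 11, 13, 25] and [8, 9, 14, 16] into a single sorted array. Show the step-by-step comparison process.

Merging process:

Compare 8 vs 8: take 8 from left. Merged: [8]
Compare 11 vs 8: take 8 from right. Merged: [8, 8]
Compare 11 vs 9: take 9 from right. Merged: [8, 8, 9]
Compare 11 vs 14: take 11 from left. Merged: [8, 8, 9, 11]
Compare 13 vs 14: take 13 from left. Merged: [8, 8, 9, 11, 13]
Compare 25 vs 14: take 14 from right. Merged: [8, 8, 9, 11, 13, 14]
Compare 25 vs 16: take 16 from right. Merged: [8, 8, 9, 11, 13, 14, 16]
Append remaining from left: [25]. Merged: [8, 8, 9, 11, 13, 14, 16, 25]

Final merged array: [8, 8, 9, 11, 13, 14, 16, 25]
Total comparisons: 7

The merged array is [8, 8, 9, 11, 13, 14, 16, 25], requiring 7 comparisons. The merge step runs in O(n) time where n is the total number of elements.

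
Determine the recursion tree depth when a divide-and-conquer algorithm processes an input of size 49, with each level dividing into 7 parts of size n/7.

For divide and conquer with division factor 7:

Problem sizes at each level:
Level 0: 49
Level 1: 7
Level 2: 1

The root is level 0 and the size-1 base case is level 2 (the tree spans levels 0 through 2, i.e. 3 levels counting the root), so the depth is the number of divisions: log_7(49) = 2

The recursion tree depth is log_7(49) = 2. At each level, the problem size is divided by 7, so it takes 2 divisions to reduce to a base case of size 1. The algorithm makes 7 recursive calls at each level.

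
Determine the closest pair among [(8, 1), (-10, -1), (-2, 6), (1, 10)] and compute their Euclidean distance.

Computing all pairwise distances among 4 points:

d((8, 1), (-10, -1)) = 18.1108
d((8, 1), (-2, 6)) = 11.1803
d((8, 1), (1, 10)) = 11.4018
d((-10, -1), (-2, 6)) = 10.6301
d((-10, -1), (1, 10)) = 15.5563
d((-2, 6), (1, 10)) = 5.0 <-- minimum

Closest pair: (-2, 6) and (1, 10) with distance 5.0

The closest pair is (-2, 6) and (1, 10) with Euclidean distance 5.0. For 4 points, brute-force pairwise comparison is shown above. For large n, the divide-and-conquer algorithm (sort by x, recurse on halves, check the dividing strip) achieves O(n log n).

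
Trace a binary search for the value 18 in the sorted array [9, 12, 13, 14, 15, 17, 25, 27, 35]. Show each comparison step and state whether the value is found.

Binary search for 18 in [9, 12, 13, 14, 15, 17, 25, 27, 35]:

lo=0, hi=8, mid=4, arr[mid]=15 -> 15 < 18, search right half
lo=5, hi=8, mid=6, arr[mid]=25 -> 25 > 18, search left half
lo=5, hi=5, mid=5, arr[mid]=17 -> 17 < 18, search right half
lo=6 > hi=5, target 18 not found

Binary search determines that 18 is not in the array after 3 comparisons. The search space was exhausted without finding the target.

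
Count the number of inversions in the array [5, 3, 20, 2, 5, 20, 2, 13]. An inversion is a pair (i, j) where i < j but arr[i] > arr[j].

Finding inversions in [5, 3, 20, 2, 5, 20, 2, 13]:

(0, 1): arr[0]=5 > arr[1]=3
(0, 3): arr[0]=5 > arr[3]=2
(0, 6): arr[0]=5 > arr[6]=2
(1, 3): arr[1]=3 > arr[3]=2
(1, 6): arr[1]=3 > arr[6]=2
(2, 3): arr[2]=20 > arr[3]=2
(2, 4): arr[2]=20 > arr[4]=5
(2, 6): arr[2]=20 > arr[6]=2
(2, 7): arr[2]=20 > arr[7]=13
(4, 6): arr[4]=5 > arr[6]=2
(5, 6): arr[5]=20 > arr[6]=2
(5, 7): arr[5]=20 > arr[7]=13

Total inversions: 12

The array has 12 inversion(s): (0,1), (0,3), (0,6), (1,3), (1,6), (2,3), (2,4), (2,6), (2,7), (4,6), (5,6), (5,7). Each pair (i,j) satisfies i < j and arr[i] > arr[j].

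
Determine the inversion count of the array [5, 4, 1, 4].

Finding inversions in [5, 4, 1, 4]:

(0, 1): arr[0]=5 > arr[1]=4
(0, 2): arr[0]=5 > arr[2]=1
(0, 3): arr[0]=5 > arr[3]=4
(1, 2): arr[1]=4 > arr[2]=1

Total inversions: 4

The array has 4 inversion(s): (0,1), (0,2), (0,3), (1,2). Each pair (i,j) satisfies i < j and arr[i] > arr[j].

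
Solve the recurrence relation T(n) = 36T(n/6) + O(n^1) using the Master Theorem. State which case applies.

Master Theorem for T(n) = 36T(n/6) + O(n^1):

a = 36, b = 6, c = 1
log_b(a) = log_6(36) = 2.0000

Case 1: c = 1 < log_6(36) = 2.0000
T(n) = O(n^(log_6 36)) = O(n^2)

For T(n) = 36T(n/6) + O(n^1): log_6(36) = 2.0000. This is Case 1 of the Master Theorem (c < log_b(a), work dominated by leaves), giving O(n^2).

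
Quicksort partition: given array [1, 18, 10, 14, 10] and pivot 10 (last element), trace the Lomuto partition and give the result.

Lomuto partition with pivot = 10:

Initial array: [1, 18, 10, 14, 10]

arr[0]=1 <= 10: swap with position 0, array becomes [1, 18, 10, 14, 10]
arr[1]=18 > 10: no swap
arr[2]=10 <= 10: swap with position 1, array becomes [1, 10, 18, 14, 10]
arr[3]=14 > 10: no swap

Place pivot at position 2: [1, 10, 10, 14, 18]
Pivot position: 2

After partitioning with pivot 10, the array becomes [1, 10, 10, 14, 18]. The pivot is placed at index 2. All elements to the left of the pivot are <= 10, and all elements to the right are > 10.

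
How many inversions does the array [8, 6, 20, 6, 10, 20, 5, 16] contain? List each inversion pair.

Finding inversions in [8, 6, 20, 6, 10, 20, 5, 16]:

(0, 1): arr[0]=8 > arr[1]=6
(0, 3): arr[0]=8 > arr[3]=6
(0, 6): arr[0]=8 > arr[6]=5
(1, 6): arr[1]=6 > arr[6]=5
(2, 3): arr[2]=20 > arr[3]=6
(2, 4): arr[2]=20 > arr[4]=10
(2, 6): arr[2]=20 > arr[6]=5
(2, 7): arr[2]=20 > arr[7]=16
(3, 6): arr[3]=6 > arr[6]=5
(4, 6): arr[4]=10 > arr[6]=5
(5, 6): arr[5]=20 > arr[6]=5
(5, 7): arr[5]=20 > arr[7]=16

Total inversions: 12

The array has 12 inversion(s): (0,1), (0,3), (0,6), (1,6), (2,3), (2,4), (2,6), (2,7), (3,6), (4,6), (5,6), (5,7). Each pair (i,j) satisfies i < j and arr[i] > arr[j].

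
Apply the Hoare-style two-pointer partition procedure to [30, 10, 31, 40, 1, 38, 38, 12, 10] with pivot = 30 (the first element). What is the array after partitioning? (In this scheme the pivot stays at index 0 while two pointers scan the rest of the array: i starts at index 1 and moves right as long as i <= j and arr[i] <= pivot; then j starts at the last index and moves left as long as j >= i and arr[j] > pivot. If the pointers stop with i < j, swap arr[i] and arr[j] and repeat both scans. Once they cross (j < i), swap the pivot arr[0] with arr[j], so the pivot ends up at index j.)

Hoare-style two-pointer partition with pivot = 30:

Initial array: [30, 10, 31, 40, 1, 38, 38, 12, 10]

Pointers start at i = 1, j = 8.
i stops at index 2 (arr[2]=31 > 30), j stops at index 8 (arr[8]=10 <= 30): swap arr[2] and arr[8], array becomes [30, 10, 10, 40, 1, 38, 38, 12, 31]
i stops at index 3 (arr[3]=40 > 30), j stops at index 7 (arr[7]=12 <= 30): swap arr[3] and arr[7], array becomes [30, 10, 10, 12, 1, 38, 38, 40, 31]
i ends at 5, j ends at 4: the pointers have crossed (j < i), so scanning stops.

Swap pivot arr[0] with arr[4] to place pivot at position 4: [1, 10, 10, 12, 30, 38, 38, 40, 31]
Pivot position: 4

After partitioning with pivot 30, the array becomes [1, 10, 10, 12, 30, 38, 38, 40, 31]. The pivot is placed at index 4. All elements to the left of the pivot are <= 30, and all elements to the right are > 30.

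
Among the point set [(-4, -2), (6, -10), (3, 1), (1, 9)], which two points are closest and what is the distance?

Computing all pairwise distances among 4 points:

d((-4, -2), (6, -10)) = 12.8062
d((-4, -2), (3, 1)) = 7.6158 <-- minimum
d((-4, -2), (1, 9)) = 12.083
d((6, -10), (3, 1)) = 11.4018
d((6, -10), (1, 9)) = 19.6469
d((3, 1), (1, 9)) = 8.2462

Closest pair: (-4, -2) and (3, 1) with distance 7.6158

The closest pair is (-4, -2) and (3, 1) with Euclidean distance 7.6158. For 4 points, brute-force pairwise comparison is shown above. For large n, the divide-and-conquer algorithm (sort by x, recurse on halves, check the dividing strip) achieves O(n log n).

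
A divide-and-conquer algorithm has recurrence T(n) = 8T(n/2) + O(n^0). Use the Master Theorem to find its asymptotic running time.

Master Theorem for T(n) = 8T(n/2) + O(n^0):

a = 8, b = 2, c = 0
log_b(a) = log_2(8) = 3.0000

Case 1: c = 0 < log_2(8) = 3.0000
T(n) = O(n^(log_2 8)) = O(n^3)

For T(n) = 8T(n/2) + O(n^0): log_2(8) = 3.0000. This is Case 1 of the Master Theorem (c < log_b(a), work dominated by leaves), giving O(n^3).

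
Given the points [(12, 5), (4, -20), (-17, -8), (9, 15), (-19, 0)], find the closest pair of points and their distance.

Computing all pairwise distances among 5 points:

d((12, 5), (4, -20)) = 26.2488
d((12, 5), (-17, -8)) = 31.7805
d((12, 5), (9, 15)) = 10.4403
d((12, 5), (-19, 0)) = 31.4006
d((4, -20), (-17, -8)) = 24.1868
d((4, -20), (9, 15)) = 35.3553
d((4, -20), (-19, 0)) = 30.4795
d((-17, -8), (9, 15)) = 34.7131
d((-17, -8), (-19, 0)) = 8.2462 <-- minimum
d((9, 15), (-19, 0)) = 31.7648

Closest pair: (-17, -8) and (-19, 0) with distance 8.2462

The closest pair is (-17, -8) and (-19, 0) with Euclidean distance 8.2462. For 5 points, brute-force pairwise comparison is shown above. For large n, the divide-and-conquer algorithm (sort by x, recurse on halves, check the dividing strip) achieves O(n log n).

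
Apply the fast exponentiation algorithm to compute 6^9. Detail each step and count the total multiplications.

Computing 6^9 by squaring (build up from 6^1; each line after the first costs one multiplication):

6^1 = 6
6^2 = (6^1)^2 = 6^2 = 36
6^4 = (6^2)^2 = 36^2 = 1296
6^8 = (6^4)^2 = 1296^2 = 1679616
6^9 = 6 * 6^8 = 6 * 1679616 = 10077696

Result: 10077696
Multiplications needed: 4 (4 lines after 6^1)

6^9 = 10077696. Using exponentiation by squaring, this requires 4 multiplications. The key idea: if the exponent is even, square the half-power; if odd, multiply by the base once.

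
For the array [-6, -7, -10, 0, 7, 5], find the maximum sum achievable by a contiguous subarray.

Using Kadane's algorithm on [-6, -7, -10, 0, 7, 5]:

Scanning through the array:
Position 1 (value -7): max_ending_here = -7, max_so_far = -6
Position 2 (value -10): max_ending_here = -10, max_so_far = -6
Position 3 (value 0): max_ending_here = 0, max_so_far = 0
Position 4 (value 7): max_ending_here = 7, max_so_far = 7
Position 5 (value 5): max_ending_here = 12, max_so_far = 12

Maximum subarray: [0, 7, 5]
Maximum sum: 12

The maximum subarray is [0, 7, 5] with sum 12. This subarray runs from index 3 to index 5.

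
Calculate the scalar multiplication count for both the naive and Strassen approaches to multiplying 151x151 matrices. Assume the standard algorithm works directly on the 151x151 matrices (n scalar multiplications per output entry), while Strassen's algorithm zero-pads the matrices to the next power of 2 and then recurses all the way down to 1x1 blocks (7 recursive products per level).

Matrix multiplication for 151x151 matrices:

Strassen's algorithm requires power-of-2 dimensions. Pad 151x151 to 256x256 (next power of 2).

Standard algorithm: 151^3 = 3442951 multiplications
Strassen's algorithm: 7^(log2(256)) = 7^8 = 5764801 multiplications
Difference: 3442951 - 5764801 = -2321850 (Strassen uses MORE here due to padding overhead — for small or just-over-power-of-2 n, padding can outweigh the per-level savings)

Standard: 3442951 multiplications (151^3). Strassen: 5764801 multiplications (7^8, after padding to 256x256). Strassen reduces 8 recursive multiplications to 7 at each level.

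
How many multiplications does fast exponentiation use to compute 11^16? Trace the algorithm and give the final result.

Computing 11^16 by squaring (build up from 11^1; each line after the first costs one multiplication):

11^1 = 11
11^2 = (11^1)^2 = 11^2 = 121
11^4 = (11^2)^2 = 121^2 = 14641
11^8 = (11^4)^2 = 14641^2 = 214358881
11^16 = (11^8)^2 = 214358881^2 = 45949729863572161

Result: 45949729863572161
Multiplications needed: 4 (4 lines after 11^1)

11^16 = 45949729863572161. Using exponentiation by squaring, this requires 4 multiplications. The key idea: if the exponent is even, square the half-power; if odd, multiply by the base once.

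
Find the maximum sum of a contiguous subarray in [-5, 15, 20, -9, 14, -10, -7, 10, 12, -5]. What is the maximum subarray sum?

Using Kadane's algorithm on [-5, 15, 20, -9, 14, -10, -7, 10, 12, -5]:

Scanning through the array:
Position 1 (value 15): max_ending_here = 15, max_so_far = 15
Position 2 (value 20): max_ending_here = 35, max_so_far = 35
Position 3 (value -9): max_ending_here = 26, max_so_far = 35
Position 4 (value 14): max_ending_here = 40, max_so_far = 40
Position 5 (value -10): max_ending_here = 30, max_so_far = 40
Position 6 (value -7): max_ending_here = 23, max_so_far = 40
Position 7 (value 10): max_ending_here = 33, max_so_far = 40
Position 8 (value 12): max_ending_here = 45, max_so_far = 45
Position 9 (value -5): max_ending_here = 40, max_so_far = 45

Maximum subarray: [15, 20, -9, 14, -10, -7, 10, 12]
Maximum sum: 45

The maximum subarray is [15, 20, -9, 14, -10, -7, 10, 12] with sum 45. This subarray runs from index 1 to index 8.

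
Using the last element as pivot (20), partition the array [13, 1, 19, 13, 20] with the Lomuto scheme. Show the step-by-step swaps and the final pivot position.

Lomuto partition with pivot = 20:

Initial array: [13, 1, 19, 13, 20]

arr[0]=13 <= 20: swap with position 0, array becomes [13, 1, 19, 13, 20]
arr[1]=1 <= 20: swap with position 1, array becomes [13, 1, 19, 13, 20]
arr[2]=19 <= 20: swap with position 2, array becomes [13, 1, 19, 13, 20]
arr[3]=13 <= 20: swap with position 3, array becomes [13, 1, 19, 13, 20]

Place pivot at position 4: [13, 1, 19, 13, 20]
Pivot position: 4

After partitioning with pivot 20, the array becomes [13, 1, 19, 13, 20]. The pivot is placed at index 4. All elements to the left of the pivot are <= 20, and all elements to the right are > 20.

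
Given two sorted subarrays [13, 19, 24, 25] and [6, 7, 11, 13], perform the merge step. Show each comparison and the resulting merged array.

Merging process:

Compare 13 vs 6: take 6 from right. Merged: [6]
Compare 13 vs 7: take 7 from right. Merged: [6, 7]
Compare 13 vs 11: take 11 from right. Merged: [6, 7, 11]
Compare 13 vs 13: take 13 from left. Merged: [6, 7, 11, 13]
Compare 19 vs 13: take 13 from right. Merged: [6, 7, 11, 13, 13]
Append remaining from left: [19, 24, 25]. Merged: [6, 7, 11, 13, 13, 19, 24, 25]

Final merged array: [6, 7, 11, 13, 13, 19, 24, 25]
Total comparisons: 5

The merged array is [6, 7, 11, 13, 13, 19, 24, 25], requiring 5 comparisons. The merge step runs in O(n) time where n is the total number of elements.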